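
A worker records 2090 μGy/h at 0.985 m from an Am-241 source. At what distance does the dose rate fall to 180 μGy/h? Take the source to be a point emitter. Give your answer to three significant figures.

By the inverse-square law, d₂ = d₁·√(I₁/I₂).
I₁/I₂ = 2090/180 = 11.61, so d₂ = 0.985 × √11.61 = 3.356 m.

3.36 m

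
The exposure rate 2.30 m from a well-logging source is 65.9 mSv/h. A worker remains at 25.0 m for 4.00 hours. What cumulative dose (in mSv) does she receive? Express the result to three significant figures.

Intensity scales as (d₁/d₂)², so rate at 25.0 m:
(2.30/25.0)² = 0.008464, so 65.9 × 0.008464 = 0.5578 mSv/h.
Dose = rate × time = 0.5578 mSv/h × 4.000 h = 2.231 mSv.

2.23 mSv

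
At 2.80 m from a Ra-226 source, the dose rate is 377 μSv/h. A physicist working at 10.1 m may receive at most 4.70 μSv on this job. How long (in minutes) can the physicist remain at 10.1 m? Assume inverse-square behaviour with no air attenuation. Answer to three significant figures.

Applying the 1/r² law, rate at 10.1 m:
(2.80/10.1)² = 0.07686, so 377 × 0.07686 = 28.98 μSv/h.
Stay time = 4.70 μSv ÷ 28.98 μSv/h = 0.1622 h = 9.732 min.

9.73 min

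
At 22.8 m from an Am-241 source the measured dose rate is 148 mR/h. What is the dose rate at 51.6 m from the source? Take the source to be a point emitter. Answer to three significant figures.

By the inverse-square law, scaling from 22.8 m to 51.6 m:
(22.8/51.6)² = 0.1952, so 148 × 0.1952 = 28.89 mR/h.

28.9 mR/h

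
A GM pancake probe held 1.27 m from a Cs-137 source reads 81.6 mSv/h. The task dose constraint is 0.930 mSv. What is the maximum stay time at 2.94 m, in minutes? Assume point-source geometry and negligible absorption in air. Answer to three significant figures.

Using I₁d₁² = I₂d₂², rate at 2.94 m:
(1.27/2.94)² = 0.1866, so 81.6 × 0.1866 = 15.23 mSv/h.
Stay time = 0.930 mSv ÷ 15.23 mSv/h = 0.06106 h = 3.664 min.

3.66 min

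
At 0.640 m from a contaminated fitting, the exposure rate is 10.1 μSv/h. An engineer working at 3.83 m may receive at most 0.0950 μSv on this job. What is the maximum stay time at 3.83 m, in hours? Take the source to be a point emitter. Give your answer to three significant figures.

Intensity scales as (d₁/d₂)², so rate at 3.83 m:
(0.640/3.83)² = 0.02792, so 10.1 × 0.02792 = 0.2820 μSv/h.
Stay time = 0.0950 μSv ÷ 0.2820 μSv/h = 0.3369 h.

0.337 h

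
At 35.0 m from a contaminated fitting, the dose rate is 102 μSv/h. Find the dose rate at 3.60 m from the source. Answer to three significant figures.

Since intensity falls as 1/r², the rate at 3.60 m is
(35.0/3.60)² = 94.52, so 102 × 94.52 = 9641 μSv/h.

9640 μSv/h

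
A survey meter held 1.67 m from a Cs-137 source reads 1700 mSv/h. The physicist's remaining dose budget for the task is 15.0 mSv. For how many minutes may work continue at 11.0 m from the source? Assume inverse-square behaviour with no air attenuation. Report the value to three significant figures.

23.0 min

Applying the 1/r² law, rate at 11.0 m:
(1.67/11.0)² = 0.02305, so 1700 × 0.02305 = 39.19 mSv/h.
Stay time = 15.0 mSv ÷ 39.19 mSv/h = 0.3828 h = 22.97 min.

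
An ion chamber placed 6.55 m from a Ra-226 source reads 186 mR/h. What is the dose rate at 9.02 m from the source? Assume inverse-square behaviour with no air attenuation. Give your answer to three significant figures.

Since intensity falls as 1/r², scaling from 6.55 m to 9.02 m:
186 × (6.55/9.02)² = 186 × 0.5273 = 98.08 mR/h.

98.1 mR/h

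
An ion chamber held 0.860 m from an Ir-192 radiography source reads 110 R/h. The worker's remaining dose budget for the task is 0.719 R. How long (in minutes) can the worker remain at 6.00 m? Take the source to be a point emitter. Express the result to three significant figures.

19.1 min

Intensity scales as (d₁/d₂)², so rate at 6.00 m:
(0.860/6.00)² = 0.02054, so 110 × 0.02054 = 2.259 R/h.
Stay time = 0.719 R ÷ 2.259 R/h = 0.3183 h = 19.10 min.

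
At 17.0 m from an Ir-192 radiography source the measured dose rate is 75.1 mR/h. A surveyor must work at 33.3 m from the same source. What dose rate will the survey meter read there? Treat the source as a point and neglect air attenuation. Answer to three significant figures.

By the inverse-square law, scaling from 17.0 m to 33.3 m:
75.1 × (17.0/33.3)² = 75.1 × 0.2606 = 19.57 mR/h.

19.6 mR/h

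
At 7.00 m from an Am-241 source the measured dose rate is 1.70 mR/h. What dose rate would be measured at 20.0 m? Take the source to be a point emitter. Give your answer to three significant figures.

0.208 mR/h

Intensity scales as (d₁/d₂)², so scaling from 7.00 m to 20.0 m:
1.70 × (7.00/20.0)² = 1.70 × 0.1225 = 0.2082 mR/h.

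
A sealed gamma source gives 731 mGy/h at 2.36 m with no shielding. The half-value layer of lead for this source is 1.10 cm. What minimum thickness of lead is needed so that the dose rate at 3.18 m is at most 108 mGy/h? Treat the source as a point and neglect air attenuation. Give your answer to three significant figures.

At 3.18 m, distance alone gives (2.36/3.18)² = 0.5508, so 731 × 0.5508 = 402.6 mGy/h.
Further attenuation needed: 402.6/108 = 3.728.
n = log₂(3.728) = 1.898 half-value layers.
Thickness = 1.898 × 1.10 cm = 2.088 cm.

2.09 cm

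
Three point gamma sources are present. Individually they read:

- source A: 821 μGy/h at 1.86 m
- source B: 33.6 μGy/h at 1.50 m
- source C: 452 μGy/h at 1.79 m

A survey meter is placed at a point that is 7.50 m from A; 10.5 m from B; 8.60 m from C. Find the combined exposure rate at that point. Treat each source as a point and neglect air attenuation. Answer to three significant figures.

By superposition, sum each source's inverse-square contribution:
A: 821 × (1.86/7.50)² = 50.49 μGy/h
B: 33.6 × (1.50/10.5)² = 0.6857 μGy/h
C: 452 × (1.79/8.60)² = 19.58 μGy/h
Total = 50.49 + 0.6857 + 19.58 = 70.76 μGy/h.

70.8 μGy/h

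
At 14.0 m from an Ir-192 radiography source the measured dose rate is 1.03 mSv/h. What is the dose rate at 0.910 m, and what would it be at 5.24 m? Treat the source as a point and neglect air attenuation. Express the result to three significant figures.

Applying the 1/r² law,
At 0.910 m: (14.0/0.910)² = 236.7, so 1.03 × 236.7 = 243.8 mSv/h
At 5.24 m: 243.8 × (0.910/5.24)² = 243.8 × 0.03016 = 7.353 mSv/h.

244 mSv/h; 7.35 mSv/h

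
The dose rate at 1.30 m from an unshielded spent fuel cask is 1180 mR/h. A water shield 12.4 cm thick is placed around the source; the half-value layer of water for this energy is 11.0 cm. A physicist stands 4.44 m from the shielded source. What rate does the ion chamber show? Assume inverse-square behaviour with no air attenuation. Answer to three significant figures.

Distance alone: 1180 × (1.30/4.44)² = 1180 × 0.08573 = 101.2 mR/h.
Shield: 12.4/11.0 = 1.127 half-value layers → attenuation 2^(−1.127) = 0.4579.
Combined: 101.2 × 0.4579 = 46.34 mR/h.

46.3 mR/h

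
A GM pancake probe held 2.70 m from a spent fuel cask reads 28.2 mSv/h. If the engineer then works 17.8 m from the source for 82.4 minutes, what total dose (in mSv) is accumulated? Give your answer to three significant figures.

0.891 mSv

Applying the 1/r² law, rate at 17.8 m:
(2.70/17.8)² = 0.02301, so 28.2 × 0.02301 = 0.6489 mSv/h.
Dose = rate × time = 0.6489 mSv/h × 1.373 h = 0.8909 mSv.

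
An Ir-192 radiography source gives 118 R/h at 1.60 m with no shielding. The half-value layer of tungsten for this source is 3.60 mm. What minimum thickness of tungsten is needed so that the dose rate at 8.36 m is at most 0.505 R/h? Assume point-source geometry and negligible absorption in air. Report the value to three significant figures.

11.2 mm

At 8.36 m, distance alone gives 118 × (1.60/8.36)² = 118 × 0.03663 = 4.322 R/h.
Further attenuation needed: 4.322/0.505 = 8.558.
n = log₂(8.558) = 3.097 half-value layers.
Thickness = 3.097 × 3.60 mm = 11.15 mm.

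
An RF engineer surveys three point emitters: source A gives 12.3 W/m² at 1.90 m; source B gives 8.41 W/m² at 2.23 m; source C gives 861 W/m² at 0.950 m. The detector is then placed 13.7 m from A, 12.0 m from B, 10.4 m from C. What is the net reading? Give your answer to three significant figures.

7.71 W/m²

By superposition, sum each source's inverse-square contribution:
A: 12.3 × (1.90/13.7)² = 0.2366 W/m²
B: 8.41 × (2.23/12.0)² = 0.2904 W/m²
C: 861 × (0.950/10.4)² = 7.184 W/m²
Total = 0.2366 + 0.2904 + 7.184 = 7.711 W/m².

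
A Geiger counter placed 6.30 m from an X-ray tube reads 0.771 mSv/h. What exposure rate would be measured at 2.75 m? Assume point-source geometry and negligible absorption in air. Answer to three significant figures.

Applying the 1/r² law, scaling from 6.30 m to 2.75 m:
(6.30/2.75)² = 5.248, so 0.771 × 5.248 = 4.046 mSv/h.

4.05 mSv/h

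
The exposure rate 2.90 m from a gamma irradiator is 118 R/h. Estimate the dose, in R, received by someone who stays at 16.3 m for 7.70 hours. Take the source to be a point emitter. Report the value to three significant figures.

Intensity scales as (d₁/d₂)², so rate at 16.3 m:
118 × (2.90/16.3)² = 118 × 0.03165 = 3.735 R/h.
Dose = rate × time = 3.735 R/h × 7.700 h = 28.76 R.

28.8 R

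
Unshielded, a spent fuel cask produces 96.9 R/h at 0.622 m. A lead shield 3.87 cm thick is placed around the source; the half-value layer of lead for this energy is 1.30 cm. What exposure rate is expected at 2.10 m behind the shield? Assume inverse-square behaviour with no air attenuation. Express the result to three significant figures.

Distance alone: (0.622/2.10)² = 0.08773, so 96.9 × 0.08773 = 8.501 R/h.
Shield: 3.87/1.30 = 2.977 half-value layers → attenuation 2^(−2.977) = 0.1270.
Combined: 8.501 × 0.1270 = 1.080 R/h.

1.08 R/h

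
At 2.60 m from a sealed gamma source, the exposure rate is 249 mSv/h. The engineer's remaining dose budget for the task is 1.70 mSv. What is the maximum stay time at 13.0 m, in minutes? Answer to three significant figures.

10.2 min

Since intensity falls as 1/r², rate at 13.0 m:
249 × (2.60/13.0)² = 249 × 0.04000 = 9.960 mSv/h.
Stay time = 1.70 mSv ÷ 9.960 mSv/h = 0.1707 h = 10.24 min.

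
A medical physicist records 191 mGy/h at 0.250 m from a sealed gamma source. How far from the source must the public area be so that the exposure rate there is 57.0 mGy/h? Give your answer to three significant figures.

Intensity scales as (d₁/d₂)², so d₂ = d₁·√(I₁/I₂).
I₁/I₂ = 191/57.0 = 3.351, so d₂ = 0.250 × √3.351 = 0.4576 m.

0.458 m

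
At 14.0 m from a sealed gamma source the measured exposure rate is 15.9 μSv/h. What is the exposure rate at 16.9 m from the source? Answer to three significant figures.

By the inverse-square law, scaling from 14.0 m to 16.9 m:
(14.0/16.9)² = 0.6863, so 15.9 × 0.6863 = 10.91 μSv/h.

10.9 μSv/h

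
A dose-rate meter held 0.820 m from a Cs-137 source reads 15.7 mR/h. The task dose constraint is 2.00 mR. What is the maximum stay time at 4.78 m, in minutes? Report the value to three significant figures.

By the inverse-square law, rate at 4.78 m:
(0.820/4.78)² = 0.02943, so 15.7 × 0.02943 = 0.4621 mR/h.
Stay time = 2.00 mR ÷ 0.4621 mR/h = 4.328 h = 259.7 min.

260 min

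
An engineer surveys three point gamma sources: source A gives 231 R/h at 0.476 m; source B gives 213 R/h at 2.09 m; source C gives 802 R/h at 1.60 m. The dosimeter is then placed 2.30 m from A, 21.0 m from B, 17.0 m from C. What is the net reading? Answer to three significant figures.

By superposition, sum each source's inverse-square contribution:
A: 231 × (0.476/2.30)² = 9.894 R/h
B: 213 × (2.09/21.0)² = 2.110 R/h
C: 802 × (1.60/17.0)² = 7.104 R/h
Total = 9.894 + 2.110 + 7.104 = 19.11 R/h.

19.1 R/h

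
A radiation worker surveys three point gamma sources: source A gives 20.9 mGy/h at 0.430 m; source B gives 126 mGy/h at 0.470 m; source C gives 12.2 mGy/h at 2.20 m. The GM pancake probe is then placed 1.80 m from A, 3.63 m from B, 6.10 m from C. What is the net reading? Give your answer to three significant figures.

Each source contributes Iᵢ·(dᵢ/rᵢ)²; contributions add.
A: 20.9 × (0.430/1.80)² = 1.193 mGy/h
B: 126 × (0.470/3.63)² = 2.112 mGy/h
C: 12.2 × (2.20/6.10)² = 1.587 mGy/h
Total = 1.193 + 2.112 + 1.587 = 4.892 mGy/h.

4.89 mGy/h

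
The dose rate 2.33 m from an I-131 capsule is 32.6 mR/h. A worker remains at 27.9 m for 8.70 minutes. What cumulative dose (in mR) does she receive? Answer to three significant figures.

0.0330 mR

Applying the 1/r² law, rate at 27.9 m:
(2.33/27.9)² = 0.006974, so 32.6 × 0.006974 = 0.2274 mR/h.
Dose = rate × time = 0.2274 mR/h × 0.1450 h = 0.03297 mR.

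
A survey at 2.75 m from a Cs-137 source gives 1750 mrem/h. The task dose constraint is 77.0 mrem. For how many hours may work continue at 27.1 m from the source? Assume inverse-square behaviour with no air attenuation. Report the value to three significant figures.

4.27 h

By the inverse-square law, rate at 27.1 m:
1750 × (2.75/27.1)² = 1750 × 0.01030 = 18.02 mrem/h.
Stay time = 77.0 mrem ÷ 18.02 mrem/h = 4.273 h.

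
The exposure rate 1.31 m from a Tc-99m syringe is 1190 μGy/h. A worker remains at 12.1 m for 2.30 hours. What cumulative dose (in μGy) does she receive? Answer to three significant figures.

32.1 μGy

Intensity scales as (d₁/d₂)², so rate at 12.1 m:
1190 × (1.31/12.1)² = 1190 × 0.01172 = 13.95 μGy/h.
Dose = rate × time = 13.95 μGy/h × 2.300 h = 32.08 μGy.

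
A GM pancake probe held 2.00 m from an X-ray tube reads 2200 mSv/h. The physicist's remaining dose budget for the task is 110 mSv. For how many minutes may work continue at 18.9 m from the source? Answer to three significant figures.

268 min

Since intensity falls as 1/r², rate at 18.9 m:
2200 × (2.00/18.9)² = 2200 × 0.01120 = 24.64 mSv/h.
Stay time = 110 mSv ÷ 24.64 mSv/h = 4.464 h = 267.8 min.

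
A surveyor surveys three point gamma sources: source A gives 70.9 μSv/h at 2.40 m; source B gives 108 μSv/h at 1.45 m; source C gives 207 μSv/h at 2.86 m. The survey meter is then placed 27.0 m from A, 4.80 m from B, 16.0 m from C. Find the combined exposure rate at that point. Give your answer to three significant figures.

17.0 μSv/h

By superposition, sum each source's inverse-square contribution:
A: 70.9 × (2.40/27.0)² = 0.5602 μSv/h
B: 108 × (1.45/4.80)² = 9.855 μSv/h
C: 207 × (2.86/16.0)² = 6.614 μSv/h
Total = 0.5602 + 9.855 + 6.614 = 17.03 μSv/h.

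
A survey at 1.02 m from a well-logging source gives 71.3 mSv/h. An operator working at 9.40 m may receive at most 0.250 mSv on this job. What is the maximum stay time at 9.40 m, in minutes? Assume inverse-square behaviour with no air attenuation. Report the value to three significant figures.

Intensity scales as (d₁/d₂)², so rate at 9.40 m:
71.3 × (1.02/9.40)² = 71.3 × 0.01177 = 0.8392 mSv/h.
Stay time = 0.250 mSv ÷ 0.8392 mSv/h = 0.2979 h = 17.87 min.

17.9 min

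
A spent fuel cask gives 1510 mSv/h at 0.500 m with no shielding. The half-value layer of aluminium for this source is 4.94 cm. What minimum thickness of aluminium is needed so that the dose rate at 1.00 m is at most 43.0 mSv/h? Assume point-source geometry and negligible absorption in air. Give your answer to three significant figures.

15.5 cm

At 1.00 m, distance alone gives (0.500/1.00)² = 0.2500, so 1510 × 0.2500 = 377.5 mSv/h.
Further attenuation needed: 377.5/43.0 = 8.779.
n = log₂(8.779) = 3.134 half-value layers.
Thickness = 3.134 × 4.94 cm = 15.48 cm.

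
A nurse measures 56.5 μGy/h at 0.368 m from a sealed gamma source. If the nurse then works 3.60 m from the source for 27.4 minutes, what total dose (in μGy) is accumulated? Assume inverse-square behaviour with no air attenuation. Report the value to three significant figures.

0.270 μGy

Applying the 1/r² law, rate at 3.60 m:
(0.368/3.60)² = 0.01045, so 56.5 × 0.01045 = 0.5904 μGy/h.
Dose = rate × time = 0.5904 μGy/h × 0.4567 h = 0.2696 μGy.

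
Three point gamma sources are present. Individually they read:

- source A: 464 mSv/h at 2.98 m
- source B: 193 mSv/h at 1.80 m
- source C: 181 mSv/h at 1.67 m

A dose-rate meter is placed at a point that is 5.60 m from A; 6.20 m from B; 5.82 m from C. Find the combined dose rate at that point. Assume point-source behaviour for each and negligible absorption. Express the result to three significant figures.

Each source contributes Iᵢ·(dᵢ/rᵢ)²; contributions add.
A: 464 × (2.98/5.60)² = 131.4 mSv/h
B: 193 × (1.80/6.20)² = 16.27 mSv/h
C: 181 × (1.67/5.82)² = 14.90 mSv/h
Total = 131.4 + 16.27 + 14.90 = 162.6 mSv/h.

163 mSv/h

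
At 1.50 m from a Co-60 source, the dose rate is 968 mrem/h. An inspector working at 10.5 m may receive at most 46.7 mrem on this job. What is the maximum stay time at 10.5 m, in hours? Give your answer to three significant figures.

Applying the 1/r² law, rate at 10.5 m:
(1.50/10.5)² = 0.02041, so 968 × 0.02041 = 19.76 mrem/h.
Stay time = 46.7 mrem ÷ 19.76 mrem/h = 2.363 h.

2.36 h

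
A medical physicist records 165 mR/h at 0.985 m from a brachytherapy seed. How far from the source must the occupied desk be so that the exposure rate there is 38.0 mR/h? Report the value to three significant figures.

Intensity scales as (d₁/d₂)², so d₂ = d₁·√(I₁/I₂).
I₁/I₂ = 165/38.0 = 4.342, so d₂ = 0.985 × √4.342 = 2.052 m.

2.05 m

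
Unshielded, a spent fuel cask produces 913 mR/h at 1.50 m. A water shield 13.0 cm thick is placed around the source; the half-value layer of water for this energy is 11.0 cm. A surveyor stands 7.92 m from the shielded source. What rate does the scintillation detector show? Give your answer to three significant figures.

Distance alone: (1.50/7.92)² = 0.03587, so 913 × 0.03587 = 32.75 mR/h.
Shield: 13.0/11.0 = 1.182 half-value layers → attenuation 2^(−1.182) = 0.4407.
Combined: 32.75 × 0.4407 = 14.43 mR/h.

14.4 mR/h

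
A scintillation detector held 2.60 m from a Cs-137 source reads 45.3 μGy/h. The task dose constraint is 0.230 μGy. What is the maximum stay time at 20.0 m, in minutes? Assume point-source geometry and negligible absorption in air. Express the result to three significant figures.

18.0 min

Since intensity falls as 1/r², rate at 20.0 m:
45.3 × (2.60/20.0)² = 45.3 × 0.01690 = 0.7656 μGy/h.
Stay time = 0.230 μGy ÷ 0.7656 μGy/h = 0.3004 h = 18.02 min.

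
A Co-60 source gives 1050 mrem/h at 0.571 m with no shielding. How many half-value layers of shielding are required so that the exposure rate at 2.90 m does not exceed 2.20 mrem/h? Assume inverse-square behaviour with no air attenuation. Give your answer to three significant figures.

At 2.90 m, distance alone gives (0.571/2.90)² = 0.03877, so 1050 × 0.03877 = 40.71 mrem/h.
Further attenuation needed: 40.71/2.20 = 18.50.
n = log₂(18.50) = 4.209 half-value layers.

4.21 half-value layers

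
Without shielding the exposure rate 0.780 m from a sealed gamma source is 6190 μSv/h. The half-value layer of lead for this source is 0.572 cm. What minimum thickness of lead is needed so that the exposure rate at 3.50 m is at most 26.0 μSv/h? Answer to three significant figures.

At 3.50 m, distance alone gives 6190 × (0.780/3.50)² = 6190 × 0.04967 = 307.5 μSv/h.
Further attenuation needed: 307.5/26.0 = 11.83.
n = log₂(11.83) = 3.564 half-value layers.
Thickness = 3.564 × 0.572 cm = 2.039 cm.

2.04 cm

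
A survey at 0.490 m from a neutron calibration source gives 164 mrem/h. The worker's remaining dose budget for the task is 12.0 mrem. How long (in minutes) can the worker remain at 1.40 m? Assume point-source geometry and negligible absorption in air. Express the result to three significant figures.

By the inverse-square law, rate at 1.40 m:
164 × (0.490/1.40)² = 164 × 0.1225 = 20.09 mrem/h.
Stay time = 12.0 mrem ÷ 20.09 mrem/h = 0.5973 h = 35.84 min.

35.8 min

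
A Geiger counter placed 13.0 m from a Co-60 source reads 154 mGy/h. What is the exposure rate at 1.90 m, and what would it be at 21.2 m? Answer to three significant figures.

Intensity scales as (d₁/d₂)², so
At 1.90 m: 154 × (13.0/1.90)² = 154 × 46.81 = 7209 mGy/h
At 21.2 m: 7209 × (1.90/21.2)² = 7209 × 0.008032 = 57.90 mGy/h.

7210 mGy/h; 57.9 mGy/h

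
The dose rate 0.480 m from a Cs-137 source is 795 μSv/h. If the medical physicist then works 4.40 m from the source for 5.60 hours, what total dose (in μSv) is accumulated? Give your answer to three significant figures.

Using I₁d₁² = I₂d₂², rate at 4.40 m:
795 × (0.480/4.40)² = 795 × 0.01190 = 9.461 μSv/h.
Dose = rate × time = 9.461 μSv/h × 5.600 h = 52.98 μSv.

53.0 μSv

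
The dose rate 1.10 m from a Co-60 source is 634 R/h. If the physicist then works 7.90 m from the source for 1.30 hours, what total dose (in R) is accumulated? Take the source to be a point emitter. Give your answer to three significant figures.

16.0 R

Since intensity falls as 1/r², rate at 7.90 m:
(1.10/7.90)² = 0.01939, so 634 × 0.01939 = 12.29 R/h.
Dose = rate × time = 12.29 R/h × 1.300 h = 15.98 R.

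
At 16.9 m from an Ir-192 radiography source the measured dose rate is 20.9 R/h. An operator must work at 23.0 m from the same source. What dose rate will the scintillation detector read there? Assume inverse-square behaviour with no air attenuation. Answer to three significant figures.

Applying the 1/r² law, scaling from 16.9 m to 23.0 m:
20.9 × (16.9/23.0)² = 20.9 × 0.5399 = 11.28 R/h.

11.3 R/h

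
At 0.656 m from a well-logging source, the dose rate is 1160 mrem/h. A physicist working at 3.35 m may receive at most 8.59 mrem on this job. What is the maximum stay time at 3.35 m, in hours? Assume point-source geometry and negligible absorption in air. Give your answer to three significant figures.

Applying the 1/r² law, rate at 3.35 m:
(0.656/3.35)² = 0.03835, so 1160 × 0.03835 = 44.49 mrem/h.
Stay time = 8.59 mrem ÷ 44.49 mrem/h = 0.1931 h.

0.193 h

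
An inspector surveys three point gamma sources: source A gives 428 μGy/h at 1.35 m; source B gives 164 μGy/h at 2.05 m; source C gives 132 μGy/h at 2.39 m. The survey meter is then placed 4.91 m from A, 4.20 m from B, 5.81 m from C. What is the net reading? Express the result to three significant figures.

By superposition, sum each source's inverse-square contribution:
A: 428 × (1.35/4.91)² = 32.36 μGy/h
B: 164 × (2.05/4.20)² = 39.07 μGy/h
C: 132 × (2.39/5.81)² = 22.34 μGy/h
Total = 32.36 + 39.07 + 22.34 = 93.77 μGy/h.

93.8 μGy/h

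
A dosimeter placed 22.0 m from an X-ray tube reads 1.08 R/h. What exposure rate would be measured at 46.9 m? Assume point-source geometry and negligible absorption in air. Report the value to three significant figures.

By the inverse-square law, scaling from 22.0 m to 46.9 m:
(22.0/46.9)² = 0.2200, so 1.08 × 0.2200 = 0.2376 R/h.

0.238 R/h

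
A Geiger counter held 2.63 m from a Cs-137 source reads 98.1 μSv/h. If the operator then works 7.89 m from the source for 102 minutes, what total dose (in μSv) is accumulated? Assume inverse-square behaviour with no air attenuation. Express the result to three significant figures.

18.5 μSv

By the inverse-square law, rate at 7.89 m:
98.1 × (2.63/7.89)² = 98.1 × 0.1111 = 10.90 μSv/h.
Dose = rate × time = 10.90 μSv/h × 1.700 h = 18.53 μSv.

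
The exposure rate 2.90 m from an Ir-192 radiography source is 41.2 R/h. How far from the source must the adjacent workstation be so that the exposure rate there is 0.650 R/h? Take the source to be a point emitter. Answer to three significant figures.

23.1 m

Using I₁d₁² = I₂d₂², d₂ = d₁·√(I₁/I₂).
I₁/I₂ = 41.2/0.650 = 63.38, so d₂ = 2.90 × √63.38 = 23.09 m.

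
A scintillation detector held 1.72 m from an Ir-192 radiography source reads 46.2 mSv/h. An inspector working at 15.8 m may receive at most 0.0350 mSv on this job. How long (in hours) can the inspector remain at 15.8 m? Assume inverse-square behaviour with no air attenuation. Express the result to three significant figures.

0.0639 h

Intensity scales as (d₁/d₂)², so rate at 15.8 m:
(1.72/15.8)² = 0.01185, so 46.2 × 0.01185 = 0.5475 mSv/h.
Stay time = 0.0350 mSv ÷ 0.5475 mSv/h = 0.06393 h.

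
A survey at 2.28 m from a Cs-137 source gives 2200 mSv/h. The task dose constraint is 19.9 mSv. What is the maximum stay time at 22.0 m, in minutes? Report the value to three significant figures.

50.5 min

Since intensity falls as 1/r², rate at 22.0 m:
2200 × (2.28/22.0)² = 2200 × 0.01074 = 23.63 mSv/h.
Stay time = 19.9 mSv ÷ 23.63 mSv/h = 0.8421 h = 50.53 min.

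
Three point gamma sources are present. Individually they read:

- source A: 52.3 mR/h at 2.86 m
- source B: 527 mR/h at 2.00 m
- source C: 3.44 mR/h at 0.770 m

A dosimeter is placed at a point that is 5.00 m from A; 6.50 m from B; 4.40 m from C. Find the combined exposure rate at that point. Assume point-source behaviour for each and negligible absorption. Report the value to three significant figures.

Each source contributes Iᵢ·(dᵢ/rᵢ)²; contributions add.
A: 52.3 × (2.86/5.00)² = 17.11 mR/h
B: 527 × (2.00/6.50)² = 49.89 mR/h
C: 3.44 × (0.770/4.40)² = 0.1053 mR/h
Total = 17.11 + 49.89 + 0.1053 = 67.11 mR/h.

67.1 mR/h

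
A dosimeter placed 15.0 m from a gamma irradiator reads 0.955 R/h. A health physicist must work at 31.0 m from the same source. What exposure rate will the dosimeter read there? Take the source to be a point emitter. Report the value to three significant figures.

Since intensity falls as 1/r², scaling from 15.0 m to 31.0 m:
0.955 × (15.0/31.0)² = 0.955 × 0.2341 = 0.2236 R/h.

0.224 R/h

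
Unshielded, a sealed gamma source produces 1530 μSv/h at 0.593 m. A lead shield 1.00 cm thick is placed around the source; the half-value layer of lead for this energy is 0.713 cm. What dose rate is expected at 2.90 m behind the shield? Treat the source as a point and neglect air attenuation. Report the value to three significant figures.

24.2 μSv/h

Distance alone: (0.593/2.90)² = 0.04181, so 1530 × 0.04181 = 63.97 μSv/h.
Shield: 1.00/0.713 = 1.403 half-value layers → attenuation 2^(−1.403) = 0.3781.
Combined: 63.97 × 0.3781 = 24.19 μSv/h.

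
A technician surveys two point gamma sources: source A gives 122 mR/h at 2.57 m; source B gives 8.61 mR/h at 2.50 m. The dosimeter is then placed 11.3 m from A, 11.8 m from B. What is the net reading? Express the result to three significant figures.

Each source contributes Iᵢ·(dᵢ/rᵢ)²; contributions add.
A: 122 × (2.57/11.3)² = 6.311 mR/h
B: 8.61 × (2.50/11.8)² = 0.3865 mR/h
Total = 6.311 + 0.3865 = 6.697 mR/h.

6.70 mR/h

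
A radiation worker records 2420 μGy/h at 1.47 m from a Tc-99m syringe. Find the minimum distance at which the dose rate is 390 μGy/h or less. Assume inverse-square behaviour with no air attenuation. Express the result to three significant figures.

Using I₁d₁² = I₂d₂², d₂ = d₁·√(I₁/I₂).
I₁/I₂ = 2420/390 = 6.205, so d₂ = 1.47 × √6.205 = 3.662 m.

3.66 m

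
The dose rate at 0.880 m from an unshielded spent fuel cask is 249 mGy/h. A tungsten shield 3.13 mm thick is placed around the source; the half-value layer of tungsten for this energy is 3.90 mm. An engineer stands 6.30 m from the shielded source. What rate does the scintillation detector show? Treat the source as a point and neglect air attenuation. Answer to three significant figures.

Distance alone: (0.880/6.30)² = 0.01951, so 249 × 0.01951 = 4.858 mGy/h.
Shield: 3.13/3.90 = 0.8026 half-value layers → attenuation 2^(−0.8026) = 0.5733.
Combined: 4.858 × 0.5733 = 2.785 mGy/h.

2.79 mGy/h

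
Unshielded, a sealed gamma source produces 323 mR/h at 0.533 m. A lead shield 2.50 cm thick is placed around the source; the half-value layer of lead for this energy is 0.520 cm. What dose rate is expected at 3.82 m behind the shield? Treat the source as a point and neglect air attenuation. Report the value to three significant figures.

Distance alone: 323 × (0.533/3.82)² = 323 × 0.01947 = 6.289 mR/h.
Shield: 2.50/0.520 = 4.808 half-value layers → attenuation 2^(−4.808) = 0.03570.
Combined: 6.289 × 0.03570 = 0.2245 mR/h.

0.225 mR/h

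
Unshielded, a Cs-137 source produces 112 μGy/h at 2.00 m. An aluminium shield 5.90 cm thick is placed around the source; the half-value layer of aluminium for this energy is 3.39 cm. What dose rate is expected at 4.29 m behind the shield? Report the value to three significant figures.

Distance alone: 112 × (2.00/4.29)² = 112 × 0.2173 = 24.34 μGy/h.
Shield: 5.90/3.39 = 1.740 half-value layers → attenuation 2^(−1.740) = 0.2994.
Combined: 24.34 × 0.2994 = 7.287 μGy/h.

7.29 μGy/h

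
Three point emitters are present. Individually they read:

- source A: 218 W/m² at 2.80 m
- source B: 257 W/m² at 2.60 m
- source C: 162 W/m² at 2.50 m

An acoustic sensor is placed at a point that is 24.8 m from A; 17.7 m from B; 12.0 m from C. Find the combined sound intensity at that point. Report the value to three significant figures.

15.4 W/m²

Each source contributes Iᵢ·(dᵢ/rᵢ)²; contributions add.
A: 218 × (2.80/24.8)² = 2.779 W/m²
B: 257 × (2.60/17.7)² = 5.545 W/m²
C: 162 × (2.50/12.0)² = 7.031 W/m²
Total = 2.779 + 5.545 + 7.031 = 15.36 W/m².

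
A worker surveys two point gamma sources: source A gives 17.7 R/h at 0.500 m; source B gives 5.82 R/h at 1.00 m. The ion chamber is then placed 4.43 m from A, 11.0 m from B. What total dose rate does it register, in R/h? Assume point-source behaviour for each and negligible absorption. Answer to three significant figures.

Each source contributes Iᵢ·(dᵢ/rᵢ)²; contributions add.
A: 17.7 × (0.500/4.43)² = 0.2255 R/h
B: 5.82 × (1.00/11.0)² = 0.04810 R/h
Total = 0.2255 + 0.04810 = 0.2736 R/h.

0.274 R/h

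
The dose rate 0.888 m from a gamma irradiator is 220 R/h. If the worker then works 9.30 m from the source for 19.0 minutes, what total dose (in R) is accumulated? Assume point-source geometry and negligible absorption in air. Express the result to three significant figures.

0.635 R

Applying the 1/r² law, rate at 9.30 m:
220 × (0.888/9.30)² = 220 × 0.009117 = 2.006 R/h.
Dose = rate × time = 2.006 R/h × 0.3167 h = 0.6353 R.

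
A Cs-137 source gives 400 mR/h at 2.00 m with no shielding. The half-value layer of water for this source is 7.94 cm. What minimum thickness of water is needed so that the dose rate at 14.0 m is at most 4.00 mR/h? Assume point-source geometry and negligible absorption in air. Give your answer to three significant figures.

8.17 cm

At 14.0 m, distance alone gives 400 × (2.00/14.0)² = 400 × 0.02041 = 8.164 mR/h.
Further attenuation needed: 8.164/4.00 = 2.041.
n = log₂(2.041) = 1.029 half-value layers.
Thickness = 1.029 × 7.94 cm = 8.170 cm.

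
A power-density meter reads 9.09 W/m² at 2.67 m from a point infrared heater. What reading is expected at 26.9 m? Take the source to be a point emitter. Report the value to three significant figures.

Since intensity falls as 1/r², the rate at 26.9 m is
(2.67/26.9)² = 0.009852, so 9.09 × 0.009852 = 0.08955 W/m².

0.0896 W/m²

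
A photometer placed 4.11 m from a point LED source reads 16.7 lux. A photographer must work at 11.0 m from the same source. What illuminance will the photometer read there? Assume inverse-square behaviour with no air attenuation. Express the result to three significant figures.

Since intensity falls as 1/r², scaling from 4.11 m to 11.0 m:
(4.11/11.0)² = 0.1396, so 16.7 × 0.1396 = 2.331 lux.

2.33 lux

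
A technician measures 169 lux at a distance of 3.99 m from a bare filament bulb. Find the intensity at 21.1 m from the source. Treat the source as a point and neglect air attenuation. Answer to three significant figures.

6.04 lux

Applying the 1/r² law, the rate at 21.1 m is
(3.99/21.1)² = 0.03576, so 169 × 0.03576 = 6.043 lux.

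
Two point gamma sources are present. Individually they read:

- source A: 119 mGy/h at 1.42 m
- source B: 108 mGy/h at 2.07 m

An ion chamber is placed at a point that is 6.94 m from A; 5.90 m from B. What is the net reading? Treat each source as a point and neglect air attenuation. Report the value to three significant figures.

18.3 mGy/h

Each source contributes Iᵢ·(dᵢ/rᵢ)²; contributions add.
A: 119 × (1.42/6.94)² = 4.982 mGy/h
B: 108 × (2.07/5.90)² = 13.29 mGy/h
Total = 4.982 + 13.29 = 18.27 mGy/h.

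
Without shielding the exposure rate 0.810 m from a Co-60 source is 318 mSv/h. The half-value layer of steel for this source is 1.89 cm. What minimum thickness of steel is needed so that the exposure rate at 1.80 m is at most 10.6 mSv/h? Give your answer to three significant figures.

4.92 cm

At 1.80 m, distance alone gives (0.810/1.80)² = 0.2025, so 318 × 0.2025 = 64.40 mSv/h.
Further attenuation needed: 64.40/10.6 = 6.075.
n = log₂(6.075) = 2.603 half-value layers.
Thickness = 2.603 × 1.89 cm = 4.920 cm.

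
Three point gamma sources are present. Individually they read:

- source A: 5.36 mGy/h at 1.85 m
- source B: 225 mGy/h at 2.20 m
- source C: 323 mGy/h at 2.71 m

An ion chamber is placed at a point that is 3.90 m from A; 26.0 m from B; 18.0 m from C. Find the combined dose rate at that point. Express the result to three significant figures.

Each source contributes Iᵢ·(dᵢ/rᵢ)²; contributions add.
A: 5.36 × (1.85/3.90)² = 1.206 mGy/h
B: 225 × (2.20/26.0)² = 1.611 mGy/h
C: 323 × (2.71/18.0)² = 7.321 mGy/h
Total = 1.206 + 1.611 + 7.321 = 10.14 mGy/h.

10.1 mGy/h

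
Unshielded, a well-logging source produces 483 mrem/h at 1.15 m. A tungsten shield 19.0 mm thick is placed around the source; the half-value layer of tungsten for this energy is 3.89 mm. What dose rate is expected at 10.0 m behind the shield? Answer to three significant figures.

Distance alone: (1.15/10.0)² = 0.01322, so 483 × 0.01322 = 6.385 mrem/h.
Shield: 19.0/3.89 = 4.884 half-value layers → attenuation 2^(−4.884) = 0.03387.
Combined: 6.385 × 0.03387 = 0.2163 mrem/h.

0.216 mrem/h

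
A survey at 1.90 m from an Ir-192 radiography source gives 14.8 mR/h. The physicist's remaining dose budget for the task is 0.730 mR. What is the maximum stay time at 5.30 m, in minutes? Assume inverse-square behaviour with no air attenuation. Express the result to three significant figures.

Using I₁d₁² = I₂d₂², rate at 5.30 m:
(1.90/5.30)² = 0.1285, so 14.8 × 0.1285 = 1.902 mR/h.
Stay time = 0.730 mR ÷ 1.902 mR/h = 0.3838 h = 23.03 min.

23.0 min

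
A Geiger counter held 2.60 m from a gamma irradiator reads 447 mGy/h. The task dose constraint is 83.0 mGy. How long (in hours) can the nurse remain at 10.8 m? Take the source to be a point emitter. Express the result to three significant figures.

Intensity scales as (d₁/d₂)², so rate at 10.8 m:
(2.60/10.8)² = 0.05796, so 447 × 0.05796 = 25.91 mGy/h.
Stay time = 83.0 mGy ÷ 25.91 mGy/h = 3.203 h.

3.20 h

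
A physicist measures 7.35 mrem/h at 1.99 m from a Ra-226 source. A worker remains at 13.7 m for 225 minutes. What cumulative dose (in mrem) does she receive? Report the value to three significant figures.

Applying the 1/r² law, rate at 13.7 m:
7.35 × (1.99/13.7)² = 7.35 × 0.02110 = 0.1551 mrem/h.
Dose = rate × time = 0.1551 mrem/h × 3.750 h = 0.5816 mrem.

0.582 mrem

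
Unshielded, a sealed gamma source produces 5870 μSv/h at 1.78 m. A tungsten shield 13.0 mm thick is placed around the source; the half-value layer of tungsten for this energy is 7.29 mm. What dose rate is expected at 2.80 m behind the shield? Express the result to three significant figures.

Distance alone: (1.78/2.80)² = 0.4041, so 5870 × 0.4041 = 2372 μSv/h.
Shield: 13.0/7.29 = 1.783 half-value layers → attenuation 2^(−1.783) = 0.2906.
Combined: 2372 × 0.2906 = 689.3 μSv/h.

689 μSv/h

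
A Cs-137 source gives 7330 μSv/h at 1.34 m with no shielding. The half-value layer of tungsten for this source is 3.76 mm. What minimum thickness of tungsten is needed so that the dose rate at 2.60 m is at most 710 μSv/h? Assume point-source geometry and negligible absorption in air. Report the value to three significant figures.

At 2.60 m, distance alone gives 7330 × (1.34/2.60)² = 7330 × 0.2656 = 1947 μSv/h.
Further attenuation needed: 1947/710 = 2.742.
n = log₂(2.742) = 1.455 half-value layers.
Thickness = 1.455 × 3.76 mm = 5.471 mm.

5.47 mm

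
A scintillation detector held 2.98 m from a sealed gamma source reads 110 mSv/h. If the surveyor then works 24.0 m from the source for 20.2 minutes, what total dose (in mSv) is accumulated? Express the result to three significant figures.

Using I₁d₁² = I₂d₂², rate at 24.0 m:
(2.98/24.0)² = 0.01542, so 110 × 0.01542 = 1.696 mSv/h.
Dose = rate × time = 1.696 mSv/h × 0.3367 h = 0.5710 mSv.

0.571 mSv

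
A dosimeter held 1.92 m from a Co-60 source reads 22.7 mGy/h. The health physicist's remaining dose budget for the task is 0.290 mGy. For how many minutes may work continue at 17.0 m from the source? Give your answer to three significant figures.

Since intensity falls as 1/r², rate at 17.0 m:
22.7 × (1.92/17.0)² = 22.7 × 0.01276 = 0.2897 mGy/h.
Stay time = 0.290 mGy ÷ 0.2897 mGy/h = 1.001 h = 60.06 min.

60.1 min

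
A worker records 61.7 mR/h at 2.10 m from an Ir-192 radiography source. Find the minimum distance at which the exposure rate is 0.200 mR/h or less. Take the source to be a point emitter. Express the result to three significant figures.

36.9 m

Since intensity falls as 1/r², d₂ = d₁·√(I₁/I₂).
I₁/I₂ = 61.7/0.200 = 308.5, so d₂ = 2.10 × √308.5 = 36.88 m.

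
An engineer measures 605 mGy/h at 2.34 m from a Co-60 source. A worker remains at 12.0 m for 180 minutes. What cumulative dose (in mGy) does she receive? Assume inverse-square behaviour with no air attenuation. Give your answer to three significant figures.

69.0 mGy

Intensity scales as (d₁/d₂)², so rate at 12.0 m:
605 × (2.34/12.0)² = 605 × 0.03802 = 23.00 mGy/h.
Dose = rate × time = 23.00 mGy/h × 3.000 h = 69.00 mGy.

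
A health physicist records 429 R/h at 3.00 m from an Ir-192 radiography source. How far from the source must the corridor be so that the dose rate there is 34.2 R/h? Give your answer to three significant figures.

Intensity scales as (d₁/d₂)², so d₂ = d₁·√(I₁/I₂).
I₁/I₂ = 429/34.2 = 12.54, so d₂ = 3.00 × √12.54 = 10.62 m.

10.6 m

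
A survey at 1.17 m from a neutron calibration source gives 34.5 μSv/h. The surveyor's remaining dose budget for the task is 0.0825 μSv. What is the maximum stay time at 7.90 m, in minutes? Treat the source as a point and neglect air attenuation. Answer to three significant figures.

Using I₁d₁² = I₂d₂², rate at 7.90 m:
34.5 × (1.17/7.90)² = 34.5 × 0.02193 = 0.7566 μSv/h.
Stay time = 0.0825 μSv ÷ 0.7566 μSv/h = 0.1090 h = 6.540 min.

6.54 min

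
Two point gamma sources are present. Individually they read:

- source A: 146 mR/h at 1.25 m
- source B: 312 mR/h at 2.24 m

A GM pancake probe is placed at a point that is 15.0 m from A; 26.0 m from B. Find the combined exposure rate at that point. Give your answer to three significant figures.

Each source contributes Iᵢ·(dᵢ/rᵢ)²; contributions add.
A: 146 × (1.25/15.0)² = 1.014 mR/h
B: 312 × (2.24/26.0)² = 2.316 mR/h
Total = 1.014 + 2.316 = 3.330 mR/h.

3.33 mR/h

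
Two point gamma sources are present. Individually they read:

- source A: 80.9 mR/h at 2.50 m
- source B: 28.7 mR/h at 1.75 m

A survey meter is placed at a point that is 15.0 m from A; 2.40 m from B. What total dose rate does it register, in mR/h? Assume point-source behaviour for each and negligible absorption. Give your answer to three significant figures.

By superposition, sum each source's inverse-square contribution:
A: 80.9 × (2.50/15.0)² = 2.247 mR/h
B: 28.7 × (1.75/2.40)² = 15.26 mR/h
Total = 2.247 + 15.26 = 17.51 mR/h.

17.5 mR/h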